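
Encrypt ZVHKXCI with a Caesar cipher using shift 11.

KGSVINT

Z(25): 25+11=36≡10 → K
V(21): 21+11=32≡6 → G
H(7): 7+11=18 → S
K(10): 10+11=21 → V
X(23): 23+11=34≡8 → I
C(2): 2+11=13 → N
I(8): 8+11=19 → T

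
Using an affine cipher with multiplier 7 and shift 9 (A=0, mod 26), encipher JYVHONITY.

UVAGDWNMV

J(9): 7·9+9=72≡20 → U
Y(24): 7·24+9=177≡21 → V
V(21): 7·21+9=156≡0 → A
H(7): 7·7+9=58≡6 → G
O(14): 7·14+9=107≡3 → D
N(13): 7·13+9=100≡22 → W
I(8): 7·8+9=65≡13 → N
T(19): 7·19+9=142≡12 → M
Y(24): 7·24+9=177≡21 → V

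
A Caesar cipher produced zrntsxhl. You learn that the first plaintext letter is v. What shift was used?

From the crib: z(25)−v(21)=4, so the shift is 4.

4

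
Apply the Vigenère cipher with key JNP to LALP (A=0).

UNAY

Repeat the key across the message: JNPJ
L(11)+J(9): 20 → U
A(0)+N(13): 13 → N
L(11)+P(15): 26≡0 → A
P(15)+J(9): 24 → Y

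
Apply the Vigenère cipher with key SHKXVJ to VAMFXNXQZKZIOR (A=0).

NHWCSWPXJHURGY

Repeat the key across the message: SHKXVJSHKXVJSH
V(21)+S(18): 39≡13 → N
A(0)+H(7): 7 → H
M(12)+K(10): 22 → W
F(5)+X(23): 28≡2 → C
X(23)+V(21): 44≡18 → S
N(13)+J(9): 22 → W
X(23)+S(18): 41≡15 → P
Q(16)+H(7): 23 → X
Z(25)+K(10): 35≡9 → J
K(10)+X(23): 33≡7 → H
Z(25)+V(21): 46≡20 → U
I(8)+J(9): 17 → R
O(14)+S(18): 32≡6 → G
R(17)+H(7): 24 → Y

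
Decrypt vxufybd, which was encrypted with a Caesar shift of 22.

zbyjcfh

v(21): 21−22=-1≡25 → z
x(23): 23−22=1 → b
u(20): 20−22=-2≡24 → y
f(5): 5−22=-17≡9 → j
y(24): 24−22=2 → c
b(1): 1−22=-21≡5 → f
d(3): 3−22=-19≡7 → h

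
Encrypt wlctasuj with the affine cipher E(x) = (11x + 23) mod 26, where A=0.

fotyxnjs

w(22): 11·22+23=265≡5 → f
l(11): 11·11+23=144≡14 → o
c(2): 11·2+23=45≡19 → t
t(19): 11·19+23=232≡24 → y
a(0): 11·0+23=23 → x
s(18): 11·18+23=221≡13 → n
u(20): 11·20+23=243≡9 → j
j(9): 11·9+23=122≡18 → s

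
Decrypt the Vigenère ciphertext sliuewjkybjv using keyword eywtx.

onmbhslofefx

Repeat the key across the ciphertext: eywtxeywtxey
s(18)−e(4): 14 → o
l(11)−y(24): -13≡13 → n
i(8)−w(22): -14≡12 → m
u(20)−t(19): 1 → b
e(4)−x(23): -19≡7 → h
w(22)−e(4): 18 → s
j(9)−y(24): -15≡11 → l
k(10)−w(22): -12≡14 → o
y(24)−t(19): 5 → f
b(1)−x(23): -22≡4 → e
j(9)−e(4): 5 → f
v(21)−y(24): -3≡23 → x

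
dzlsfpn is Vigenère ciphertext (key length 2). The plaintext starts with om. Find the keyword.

pn

Subtract each crib letter from the matching ciphertext letter (mod 26):
d(3)−o(14)=-11≡15 → p
z(25)−m(12)=13 → n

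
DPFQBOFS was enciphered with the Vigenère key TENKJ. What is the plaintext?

KLSGSVBF

Repeat the key across the ciphertext: TENKJTEN
D(3)−T(19): -16≡10 → K
P(15)−E(4): 11 → L
F(5)−N(13): -8≡18 → S
Q(16)−K(10): 6 → G
B(1)−J(9): -8≡18 → S
O(14)−T(19): -5≡21 → V
F(5)−E(4): 1 → B
S(18)−N(13): 5 → F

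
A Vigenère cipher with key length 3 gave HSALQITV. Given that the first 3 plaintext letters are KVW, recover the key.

Subtract each crib letter from the matching ciphertext letter (mod 26):
H(7)−K(10)=-3≡23 → X
S(18)−V(21)=-3≡23 → X
A(0)−W(22)=-22≡4 → E

XXE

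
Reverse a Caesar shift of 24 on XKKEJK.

ZMMGLM

X(23): 23−24=-1≡25 → Z
K(10): 10−24=-14≡12 → M
K(10): 10−24=-14≡12 → M
E(4): 4−24=-20≡6 → G
J(9): 9−24=-15≡11 → L
K(10): 10−24=-14≡12 → M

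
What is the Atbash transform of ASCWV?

A(0) → Z(25)
S(18) → H(7)
C(2) → X(23)
W(22) → D(3)
V(21) → E(4)

ZHXDE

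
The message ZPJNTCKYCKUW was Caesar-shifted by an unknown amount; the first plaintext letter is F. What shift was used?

From the crib: Z(25)−F(5)=20, so the shift is 20.

20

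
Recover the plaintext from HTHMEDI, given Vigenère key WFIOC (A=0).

LOZYCHD

Repeat the key across the ciphertext: WFIOCWF
H(7)−W(22): -15≡11 → L
T(19)−F(5): 14 → O
H(7)−I(8): -1≡25 → Z
M(12)−O(14): -2≡24 → Y
E(4)−C(2): 2 → C
D(3)−W(22): -19≡7 → H
I(8)−F(5): 3 → D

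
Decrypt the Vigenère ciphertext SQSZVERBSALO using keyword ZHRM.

Repeat the key across the ciphertext: ZHRMZHRMZHRM
S(18)−Z(25): -7≡19 → T
Q(16)−H(7): 9 → J
S(18)−R(17): 1 → B
Z(25)−M(12): 13 → N
V(21)−Z(25): -4≡22 → W
E(4)−H(7): -3≡23 → X
R(17)−R(17): 0 → A
B(1)−M(12): -11≡15 → P
S(18)−Z(25): -7≡19 → T
A(0)−H(7): -7≡19 → T
L(11)−R(17): -6≡20 → U
O(14)−M(12): 2 → C

TJBNWXAPTTUC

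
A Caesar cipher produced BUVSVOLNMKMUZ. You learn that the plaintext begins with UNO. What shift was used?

From the crib: B(1)−U(20)=-19≡7, so the shift is 7.

7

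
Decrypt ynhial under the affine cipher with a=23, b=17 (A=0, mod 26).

The inverse of 23 mod 26 is 17, since 23·17=391≡1. Apply D(y)=17·(y−17) mod 26:
y(24): 17·(24−17)=119≡15 → p
n(13): 17·(13−17)=-68≡10 → k
h(7): 17·(7−17)=-170≡12 → m
i(8): 17·(8−17)=-153≡3 → d
a(0): 17·(0−17)=-289≡23 → x
l(11): 17·(11−17)=-102≡2 → c

pkmdxc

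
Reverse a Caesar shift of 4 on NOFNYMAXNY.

N(13): 13−4=9 → J
O(14): 14−4=10 → K
F(5): 5−4=1 → B
N(13): 13−4=9 → J
Y(24): 24−4=20 → U
M(12): 12−4=8 → I
A(0): 0−4=-4≡22 → W
X(23): 23−4=19 → T
N(13): 13−4=9 → J
Y(24): 24−4=20 → U

JKBJUIWTJU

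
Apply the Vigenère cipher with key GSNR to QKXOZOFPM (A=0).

WCKFFGSGS

Repeat the key across the message: GSNRGSNRG
Q(16)+G(6): 22 → W
K(10)+S(18): 28≡2 → C
X(23)+N(13): 36≡10 → K
O(14)+R(17): 31≡5 → F
Z(25)+G(6): 31≡5 → F
O(14)+S(18): 32≡6 → G
F(5)+N(13): 18 → S
P(15)+R(17): 32≡6 → G
M(12)+G(6): 18 → S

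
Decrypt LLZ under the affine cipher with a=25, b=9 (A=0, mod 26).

YYK

The inverse of 25 mod 26 is 25, since 25·25=625≡1. Apply D(y)=25·(y−9) mod 26:
L(11): 25·(11−9)=50≡24 → Y
L(11): 25·(11−9)=50≡24 → Y
Z(25): 25·(25−9)=400≡10 → K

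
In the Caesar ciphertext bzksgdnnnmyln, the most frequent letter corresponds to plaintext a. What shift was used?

The most frequent ciphertext letter is n (appears 4 times).
n is position 13; a is position 0.
Shift = 13.

13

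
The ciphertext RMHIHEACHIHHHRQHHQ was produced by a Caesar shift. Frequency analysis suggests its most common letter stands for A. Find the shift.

The most frequent ciphertext letter is H (appears 8 times).
H is position 7; A is position 0.
Shift = 7.

7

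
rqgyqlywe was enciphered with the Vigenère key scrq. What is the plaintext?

Repeat the key across the ciphertext: scrqscrqs
r(17)−s(18): -1≡25 → z
q(16)−c(2): 14 → o
g(6)−r(17): -11≡15 → p
y(24)−q(16): 8 → i
q(16)−s(18): -2≡24 → y
l(11)−c(2): 9 → j
y(24)−r(17): 7 → h
w(22)−q(16): 6 → g
e(4)−s(18): -14≡12 → m

zopiyjhgm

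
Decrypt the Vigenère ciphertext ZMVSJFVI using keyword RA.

IMESSFEI

Repeat the key across the ciphertext: RARARARA
Z(25)−R(17): 8 → I
M(12)−A(0): 12 → M
V(21)−R(17): 4 → E
S(18)−A(0): 18 → S
J(9)−R(17): -8≡18 → S
F(5)−A(0): 5 → F
V(21)−R(17): 4 → E
I(8)−A(0): 8 → I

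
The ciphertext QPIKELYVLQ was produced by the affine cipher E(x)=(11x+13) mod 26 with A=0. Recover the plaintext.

FMJVLOBWOF

The inverse of 11 mod 26 is 19, since 11·19=209≡1. Apply D(y)=19·(y−13) mod 26:
Q(16): 19·(16−13)=57≡5 → F
P(15): 19·(15−13)=38≡12 → M
I(8): 19·(8−13)=-95≡9 → J
K(10): 19·(10−13)=-57≡21 → V
E(4): 19·(4−13)=-171≡11 → L
L(11): 19·(11−13)=-38≡14 → O
Y(24): 19·(24−13)=209≡1 → B
V(21): 19·(21−13)=152≡22 → W
L(11): 19·(11−13)=-38≡14 → O
Q(16): 19·(16−13)=57≡5 → F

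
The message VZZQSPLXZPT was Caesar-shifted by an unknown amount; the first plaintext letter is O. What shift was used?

7

From the crib: V(21)−O(14)=7, so the shift is 7.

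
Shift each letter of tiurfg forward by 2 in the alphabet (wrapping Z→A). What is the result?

t(19): 19+2=21 → v
i(8): 8+2=10 → k
u(20): 20+2=22 → w
r(17): 17+2=19 → t
f(5): 5+2=7 → h
g(6): 6+2=8 → i

vkwthi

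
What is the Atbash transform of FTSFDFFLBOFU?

UGHUWUUOYLUF

F(5) → U(20)
T(19) → G(6)
S(18) → H(7)
F(5) → U(20)
D(3) → W(22)
F(5) → U(20)
F(5) → U(20)
L(11) → O(14)
B(1) → Y(24)
O(14) → L(11)
F(5) → U(20)
U(20) → F(5)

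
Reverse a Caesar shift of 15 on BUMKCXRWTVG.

MFXVNICHEGR

B(1): 1−15=-14≡12 → M
U(20): 20−15=5 → F
M(12): 12−15=-3≡23 → X
K(10): 10−15=-5≡21 → V
C(2): 2−15=-13≡13 → N
X(23): 23−15=8 → I
R(17): 17−15=2 → C
W(22): 22−15=7 → H
T(19): 19−15=4 → E
V(21): 21−15=6 → G
G(6): 6−15=-9≡17 → R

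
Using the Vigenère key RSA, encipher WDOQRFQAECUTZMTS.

NVOHJFHSETMTQETJ

Repeat the key across the message: RSARSARSARSARSAR
W(22)+R(17): 39≡13 → N
D(3)+S(18): 21 → V
O(14)+A(0): 14 → O
Q(16)+R(17): 33≡7 → H
R(17)+S(18): 35≡9 → J
F(5)+A(0): 5 → F
Q(16)+R(17): 33≡7 → H
A(0)+S(18): 18 → S
E(4)+A(0): 4 → E
C(2)+R(17): 19 → T
U(20)+S(18): 38≡12 → M
T(19)+A(0): 19 → T
Z(25)+R(17): 42≡16 → Q
M(12)+S(18): 30≡4 → E
T(19)+A(0): 19 → T
S(18)+R(17): 35≡9 → J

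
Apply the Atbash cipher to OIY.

LRB

O(14) → L(11)
I(8) → R(17)
Y(24) → B(1)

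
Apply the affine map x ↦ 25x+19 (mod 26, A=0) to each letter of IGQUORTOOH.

LNDZFCAFFM

I(8): 25·8+19=219≡11 → L
G(6): 25·6+19=169≡13 → N
Q(16): 25·16+19=419≡3 → D
U(20): 25·20+19=519≡25 → Z
O(14): 25·14+19=369≡5 → F
R(17): 25·17+19=444≡2 → C
T(19): 25·19+19=494≡0 → A
O(14): 25·14+19=369≡5 → F
O(14): 25·14+19=369≡5 → F
H(7): 25·7+19=194≡12 → M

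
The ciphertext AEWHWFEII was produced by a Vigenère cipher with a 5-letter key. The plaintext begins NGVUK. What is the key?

NYBNM

Subtract each crib letter from the matching ciphertext letter (mod 26):
A(0)−N(13)=-13≡13 → N
E(4)−G(6)=-2≡24 → Y
W(22)−V(21)=1 → B
H(7)−U(20)=-13≡13 → N
W(22)−K(10)=12 → M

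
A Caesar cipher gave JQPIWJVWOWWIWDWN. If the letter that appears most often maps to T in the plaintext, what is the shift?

The most frequent ciphertext letter is W (appears 6 times).
W is position 22; T is position 19.
Shift = 3.

3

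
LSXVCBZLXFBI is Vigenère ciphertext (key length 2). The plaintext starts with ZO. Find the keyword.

Subtract each crib letter from the matching ciphertext letter (mod 26):
L(11)−Z(25)=-14≡12 → M
S(18)−O(14)=4 → E

ME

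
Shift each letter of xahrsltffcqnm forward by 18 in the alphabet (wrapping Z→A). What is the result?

pszjkdlxxuife

x(23): 23+18=41≡15 → p
a(0): 0+18=18 → s
h(7): 7+18=25 → z
r(17): 17+18=35≡9 → j
s(18): 18+18=36≡10 → k
l(11): 11+18=29≡3 → d
t(19): 19+18=37≡11 → l
f(5): 5+18=23 → x
f(5): 5+18=23 → x
c(2): 2+18=20 → u
q(16): 16+18=34≡8 → i
n(13): 13+18=31≡5 → f
m(12): 12+18=30≡4 → e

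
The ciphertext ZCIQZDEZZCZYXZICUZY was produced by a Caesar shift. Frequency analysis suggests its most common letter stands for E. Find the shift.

The most frequent ciphertext letter is Z (appears 7 times).
Z is position 25; E is position 4.
Shift = 21.

21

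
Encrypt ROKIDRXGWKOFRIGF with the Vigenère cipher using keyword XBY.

OPIFEPUHUHPDOJEC

Repeat the key across the message: XBYXBYXBYXBYXBYX
R(17)+X(23): 40≡14 → O
O(14)+B(1): 15 → P
K(10)+Y(24): 34≡8 → I
I(8)+X(23): 31≡5 → F
D(3)+B(1): 4 → E
R(17)+Y(24): 41≡15 → P
X(23)+X(23): 46≡20 → U
G(6)+B(1): 7 → H
W(22)+Y(24): 46≡20 → U
K(10)+X(23): 33≡7 → H
O(14)+B(1): 15 → P
F(5)+Y(24): 29≡3 → D
R(17)+X(23): 40≡14 → O
I(8)+B(1): 9 → J
G(6)+Y(24): 30≡4 → E
F(5)+X(23): 28≡2 → C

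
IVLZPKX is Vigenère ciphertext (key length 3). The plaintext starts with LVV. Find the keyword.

Subtract each crib letter from the matching ciphertext letter (mod 26):
I(8)−L(11)=-3≡23 → X
V(21)−V(21)=0 → A
L(11)−V(21)=-10≡16 → Q

XAQ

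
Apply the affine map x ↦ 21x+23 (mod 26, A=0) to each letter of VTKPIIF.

V(21): 21·21+23=464≡22 → W
T(19): 21·19+23=422≡6 → G
K(10): 21·10+23=233≡25 → Z
P(15): 21·15+23=338≡0 → A
I(8): 21·8+23=191≡9 → J
I(8): 21·8+23=191≡9 → J
F(5): 21·5+23=128≡24 → Y

WGZAJJY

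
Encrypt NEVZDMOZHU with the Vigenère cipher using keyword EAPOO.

Repeat the key across the message: EAPOOEAPOO
N(13)+E(4): 17 → R
E(4)+A(0): 4 → E
V(21)+P(15): 36≡10 → K
Z(25)+O(14): 39≡13 → N
D(3)+O(14): 17 → R
M(12)+E(4): 16 → Q
O(14)+A(0): 14 → O
Z(25)+P(15): 40≡14 → O
H(7)+O(14): 21 → V
U(20)+O(14): 34≡8 → I

REKNRQOOVI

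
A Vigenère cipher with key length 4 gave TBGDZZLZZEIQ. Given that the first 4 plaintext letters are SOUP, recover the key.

BNMO

Subtract each crib letter from the matching ciphertext letter (mod 26):
T(19)−S(18)=1 → B
B(1)−O(14)=-13≡13 → N
G(6)−U(20)=-14≡12 → M
D(3)−P(15)=-12≡14 → O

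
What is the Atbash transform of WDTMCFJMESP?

DWGNXUQNVHK

W(22) → D(3)
D(3) → W(22)
T(19) → G(6)
M(12) → N(13)
C(2) → X(23)
F(5) → U(20)
J(9) → Q(16)
M(12) → N(13)
E(4) → V(21)
S(18) → H(7)
P(15) → K(10)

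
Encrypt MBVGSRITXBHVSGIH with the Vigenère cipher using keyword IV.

Repeat the key across the message: IVIVIVIVIVIVIVIV
M(12)+I(8): 20 → U
B(1)+V(21): 22 → W
V(21)+I(8): 29≡3 → D
G(6)+V(21): 27≡1 → B
S(18)+I(8): 26≡0 → A
R(17)+V(21): 38≡12 → M
I(8)+I(8): 16 → Q
T(19)+V(21): 40≡14 → O
X(23)+I(8): 31≡5 → F
B(1)+V(21): 22 → W
H(7)+I(8): 15 → P
V(21)+V(21): 42≡16 → Q
S(18)+I(8): 26≡0 → A
G(6)+V(21): 27≡1 → B
I(8)+I(8): 16 → Q
H(7)+V(21): 28≡2 → C

UWDBAMQOFWPQABQC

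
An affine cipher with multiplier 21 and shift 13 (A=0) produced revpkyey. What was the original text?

uhokldhd

The inverse of 21 mod 26 is 5, since 21·5=105≡1. Apply D(y)=5·(y−13) mod 26:
r(17): 5·(17−13)=20 → u
e(4): 5·(4−13)=-45≡7 → h
v(21): 5·(21−13)=40≡14 → o
p(15): 5·(15−13)=10 → k
k(10): 5·(10−13)=-15≡11 → l
y(24): 5·(24−13)=55≡3 → d
e(4): 5·(4−13)=-45≡7 → h
y(24): 5·(24−13)=55≡3 → d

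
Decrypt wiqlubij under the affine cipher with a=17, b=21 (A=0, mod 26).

The inverse of 17 mod 26 is 23, since 17·23=391≡1. Apply D(y)=23·(y−21) mod 26:
w(22): 23·(22−21)=23 → x
i(8): 23·(8−21)=-299≡13 → n
q(16): 23·(16−21)=-115≡15 → p
l(11): 23·(11−21)=-230≡4 → e
u(20): 23·(20−21)=-23≡3 → d
b(1): 23·(1−21)=-460≡8 → i
i(8): 23·(8−21)=-299≡13 → n
j(9): 23·(9−21)=-276≡10 → k

xnpedink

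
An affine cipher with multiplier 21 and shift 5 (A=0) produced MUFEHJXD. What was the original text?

The inverse of 21 mod 26 is 5, since 21·5=105≡1. Apply D(y)=5·(y−5) mod 26:
M(12): 5·(12−5)=35≡9 → J
U(20): 5·(20−5)=75≡23 → X
F(5): 5·(5−5)=0 → A
E(4): 5·(4−5)=-5≡21 → V
H(7): 5·(7−5)=10 → K
J(9): 5·(9−5)=20 → U
X(23): 5·(23−5)=90≡12 → M
D(3): 5·(3−5)=-10≡16 → Q

JXAVKUMQ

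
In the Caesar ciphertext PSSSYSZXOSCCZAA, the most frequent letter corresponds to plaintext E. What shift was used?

The most frequent ciphertext letter is S (appears 5 times).
S is position 18; E is position 4.
Shift = 14.

14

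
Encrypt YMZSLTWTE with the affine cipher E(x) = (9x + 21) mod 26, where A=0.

Y(24): 9·24+21=237≡3 → D
M(12): 9·12+21=129≡25 → Z
Z(25): 9·25+21=246≡12 → M
S(18): 9·18+21=183≡1 → B
L(11): 9·11+21=120≡16 → Q
T(19): 9·19+21=192≡10 → K
W(22): 9·22+21=219≡11 → L
T(19): 9·19+21=192≡10 → K
E(4): 9·4+21=57≡5 → F

DZMBQKLKF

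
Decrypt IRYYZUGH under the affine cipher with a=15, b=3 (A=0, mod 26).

The inverse of 15 mod 26 is 7, since 15·7=105≡1. Apply D(y)=7·(y−3) mod 26:
I(8): 7·(8−3)=35≡9 → J
R(17): 7·(17−3)=98≡20 → U
Y(24): 7·(24−3)=147≡17 → R
Y(24): 7·(24−3)=147≡17 → R
Z(25): 7·(25−3)=154≡24 → Y
U(20): 7·(20−3)=119≡15 → P
G(6): 7·(6−3)=21 → V
H(7): 7·(7−3)=28≡2 → C

JURRYPVC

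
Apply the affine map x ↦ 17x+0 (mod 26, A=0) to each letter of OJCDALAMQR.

EXIZAFAWMD

O(14): 17·14+0=238≡4 → E
J(9): 17·9+0=153≡23 → X
C(2): 17·2+0=34≡8 → I
D(3): 17·3+0=51≡25 → Z
A(0): 17·0+0=0 → A
L(11): 17·11+0=187≡5 → F
A(0): 17·0+0=0 → A
M(12): 17·12+0=204≡22 → W
Q(16): 17·16+0=272≡12 → M
R(17): 17·17+0=289≡3 → D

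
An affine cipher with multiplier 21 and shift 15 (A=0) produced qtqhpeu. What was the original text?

fufmaxz

The inverse of 21 mod 26 is 5, since 21·5=105≡1. Apply D(y)=5·(y−15) mod 26:
q(16): 5·(16−15)=5 → f
t(19): 5·(19−15)=20 → u
q(16): 5·(16−15)=5 → f
h(7): 5·(7−15)=-40≡12 → m
p(15): 5·(15−15)=0 → a
e(4): 5·(4−15)=-55≡23 → x
u(20): 5·(20−15)=25 → z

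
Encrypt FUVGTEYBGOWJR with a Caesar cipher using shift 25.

ETUFSDXAFNVIQ

F(5): 5+25=30≡4 → E
U(20): 20+25=45≡19 → T
V(21): 21+25=46≡20 → U
G(6): 6+25=31≡5 → F
T(19): 19+25=44≡18 → S
E(4): 4+25=29≡3 → D
Y(24): 24+25=49≡23 → X
B(1): 1+25=26≡0 → A
G(6): 6+25=31≡5 → F
O(14): 14+25=39≡13 → N
W(22): 22+25=47≡21 → V
J(9): 9+25=34≡8 → I
R(17): 17+25=42≡16 → Q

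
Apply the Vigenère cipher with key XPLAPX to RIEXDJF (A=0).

OXPXSGC

Repeat the key across the message: XPLAPXX
R(17)+X(23): 40≡14 → O
I(8)+P(15): 23 → X
E(4)+L(11): 15 → P
X(23)+A(0): 23 → X
D(3)+P(15): 18 → S
J(9)+X(23): 32≡6 → G
F(5)+X(23): 28≡2 → C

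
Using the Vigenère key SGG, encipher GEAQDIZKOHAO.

Repeat the key across the message: SGGSGGSGGSGG
G(6)+S(18): 24 → Y
E(4)+G(6): 10 → K
A(0)+G(6): 6 → G
Q(16)+S(18): 34≡8 → I
D(3)+G(6): 9 → J
I(8)+G(6): 14 → O
Z(25)+S(18): 43≡17 → R
K(10)+G(6): 16 → Q
O(14)+G(6): 20 → U
H(7)+S(18): 25 → Z
A(0)+G(6): 6 → G
O(14)+G(6): 20 → U

YKGIJORQUZGU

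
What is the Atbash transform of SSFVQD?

HHUEJW

S(18) → H(7)
S(18) → H(7)
F(5) → U(20)
V(21) → E(4)
Q(16) → J(9)
D(3) → W(22)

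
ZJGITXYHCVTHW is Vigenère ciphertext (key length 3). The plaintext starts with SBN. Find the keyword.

Subtract each crib letter from the matching ciphertext letter (mod 26):
Z(25)−S(18)=7 → H
J(9)−B(1)=8 → I
G(6)−N(13)=-7≡19 → T

HIT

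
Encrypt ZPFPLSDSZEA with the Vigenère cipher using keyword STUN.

Repeat the key across the message: STUNSTUNSTU
Z(25)+S(18): 43≡17 → R
P(15)+T(19): 34≡8 → I
F(5)+U(20): 25 → Z
P(15)+N(13): 28≡2 → C
L(11)+S(18): 29≡3 → D
S(18)+T(19): 37≡11 → L
D(3)+U(20): 23 → X
S(18)+N(13): 31≡5 → F
Z(25)+S(18): 43≡17 → R
E(4)+T(19): 23 → X
A(0)+U(20): 20 → U

RIZCDLXFRXU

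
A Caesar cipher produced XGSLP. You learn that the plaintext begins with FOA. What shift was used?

18

From the crib: X(23)−F(5)=18, so the shift is 18.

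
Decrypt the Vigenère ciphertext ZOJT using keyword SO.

Repeat the key across the ciphertext: SOSO
Z(25)−S(18): 7 → H
O(14)−O(14): 0 → A
J(9)−S(18): -9≡17 → R
T(19)−O(14): 5 → F

HARF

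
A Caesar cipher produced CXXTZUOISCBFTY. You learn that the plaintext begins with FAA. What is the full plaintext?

From the crib: C(2)−F(5)=-3≡23, so the shift is 23.
Subtract 23 from each ciphertext letter:
C(2): 2−23=-21≡5 → F
X(23): 23−23=0 → A
X(23): 23−23=0 → A
T(19): 19−23=-4≡22 → W
Z(25): 25−23=2 → C
U(20): 20−23=-3≡23 → X
O(14): 14−23=-9≡17 → R
I(8): 8−23=-15≡11 → L
S(18): 18−23=-5≡21 → V
C(2): 2−23=-21≡5 → F
B(1): 1−23=-22≡4 → E
F(5): 5−23=-18≡8 → I
T(19): 19−23=-4≡22 → W
Y(24): 24−23=1 → B

FAAWCXRLVFEIWB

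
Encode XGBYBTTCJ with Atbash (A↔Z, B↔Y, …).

X(23) → C(2)
G(6) → T(19)
B(1) → Y(24)
Y(24) → B(1)
B(1) → Y(24)
T(19) → G(6)
T(19) → G(6)
C(2) → X(23)
J(9) → Q(16)

CTYBYGGXQ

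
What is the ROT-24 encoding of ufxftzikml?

sdvdrxgikj

u(20): 20+24=44≡18 → s
f(5): 5+24=29≡3 → d
x(23): 23+24=47≡21 → v
f(5): 5+24=29≡3 → d
t(19): 19+24=43≡17 → r
z(25): 25+24=49≡23 → x
i(8): 8+24=32≡6 → g
k(10): 10+24=34≡8 → i
m(12): 12+24=36≡10 → k
l(11): 11+24=35≡9 → j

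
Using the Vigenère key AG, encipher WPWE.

WVWK

Repeat the key across the message: AGAG
W(22)+A(0): 22 → W
P(15)+G(6): 21 → V
W(22)+A(0): 22 → W
E(4)+G(6): 10 → K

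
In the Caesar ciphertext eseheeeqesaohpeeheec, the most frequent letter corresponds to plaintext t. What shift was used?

11

The most frequent ciphertext letter is e (appears 10 times).
e is position 4; t is position 19.
Shift = -15≡11.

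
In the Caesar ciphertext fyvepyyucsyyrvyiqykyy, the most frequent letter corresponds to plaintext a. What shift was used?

24

The most frequent ciphertext letter is y (appears 9 times).
y is position 24; a is position 0.
Shift = 24.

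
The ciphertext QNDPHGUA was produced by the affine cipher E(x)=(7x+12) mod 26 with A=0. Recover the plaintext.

The inverse of 7 mod 26 is 15, since 7·15=105≡1. Apply D(y)=15·(y−12) mod 26:
Q(16): 15·(16−12)=60≡8 → I
N(13): 15·(13−12)=15 → P
D(3): 15·(3−12)=-135≡21 → V
P(15): 15·(15−12)=45≡19 → T
H(7): 15·(7−12)=-75≡3 → D
G(6): 15·(6−12)=-90≡14 → O
U(20): 15·(20−12)=120≡16 → Q
A(0): 15·(0−12)=-180≡2 → C

IPVTDOQC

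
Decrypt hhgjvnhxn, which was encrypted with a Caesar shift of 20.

h(7): 7−20=-13≡13 → n
h(7): 7−20=-13≡13 → n
g(6): 6−20=-14≡12 → m
j(9): 9−20=-11≡15 → p
v(21): 21−20=1 → b
n(13): 13−20=-7≡19 → t
h(7): 7−20=-13≡13 → n
x(23): 23−20=3 → d
n(13): 13−20=-7≡19 → t

nnmpbtndt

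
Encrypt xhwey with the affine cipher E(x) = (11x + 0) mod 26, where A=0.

tzise

x(23): 11·23+0=253≡19 → t
h(7): 11·7+0=77≡25 → z
w(22): 11·22+0=242≡8 → i
e(4): 11·4+0=44≡18 → s
y(24): 11·24+0=264≡4 → e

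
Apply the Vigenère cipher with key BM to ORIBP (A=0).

Repeat the key across the message: BMBMB
O(14)+B(1): 15 → P
R(17)+M(12): 29≡3 → D
I(8)+B(1): 9 → J
B(1)+M(12): 13 → N
P(15)+B(1): 16 → Q

PDJNQ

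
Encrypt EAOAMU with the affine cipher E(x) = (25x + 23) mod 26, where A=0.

E(4): 25·4+23=123≡19 → T
A(0): 25·0+23=23 → X
O(14): 25·14+23=373≡9 → J
A(0): 25·0+23=23 → X
M(12): 25·12+23=323≡11 → L
U(20): 25·20+23=523≡3 → D

TXJXLD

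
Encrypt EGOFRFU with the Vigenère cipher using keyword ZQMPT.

DWAUKEK

Repeat the key across the message: ZQMPTZQ
E(4)+Z(25): 29≡3 → D
G(6)+Q(16): 22 → W
O(14)+M(12): 26≡0 → A
F(5)+P(15): 20 → U
R(17)+T(19): 36≡10 → K
F(5)+Z(25): 30≡4 → E
U(20)+Q(16): 36≡10 → K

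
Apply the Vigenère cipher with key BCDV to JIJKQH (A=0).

Repeat the key across the message: BCDVBC
J(9)+B(1): 10 → K
I(8)+C(2): 10 → K
J(9)+D(3): 12 → M
K(10)+V(21): 31≡5 → F
Q(16)+B(1): 17 → R
H(7)+C(2): 9 → J

KKMFRJ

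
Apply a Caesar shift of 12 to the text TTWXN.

FFIJZ

T(19): 19+12=31≡5 → F
T(19): 19+12=31≡5 → F
W(22): 22+12=34≡8 → I
X(23): 23+12=35≡9 → J
N(13): 13+12=25 → Z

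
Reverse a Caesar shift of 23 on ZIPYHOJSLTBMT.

CLSBKRMVOWEPW

Z(25): 25−23=2 → C
I(8): 8−23=-15≡11 → L
P(15): 15−23=-8≡18 → S
Y(24): 24−23=1 → B
H(7): 7−23=-16≡10 → K
O(14): 14−23=-9≡17 → R
J(9): 9−23=-14≡12 → M
S(18): 18−23=-5≡21 → V
L(11): 11−23=-12≡14 → O
T(19): 19−23=-4≡22 → W
B(1): 1−23=-22≡4 → E
M(12): 12−23=-11≡15 → P
T(19): 19−23=-4≡22 → W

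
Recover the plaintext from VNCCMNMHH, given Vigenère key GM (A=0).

PBWQGBGVB

Repeat the key across the ciphertext: GMGMGMGMG
V(21)−G(6): 15 → P
N(13)−M(12): 1 → B
C(2)−G(6): -4≡22 → W
C(2)−M(12): -10≡16 → Q
M(12)−G(6): 6 → G
N(13)−M(12): 1 → B
M(12)−G(6): 6 → G
H(7)−M(12): -5≡21 → V
H(7)−G(6): 1 → B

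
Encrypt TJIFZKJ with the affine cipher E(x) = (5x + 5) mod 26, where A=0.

T(19): 5·19+5=100≡22 → W
J(9): 5·9+5=50≡24 → Y
I(8): 5·8+5=45≡19 → T
F(5): 5·5+5=30≡4 → E
Z(25): 5·25+5=130≡0 → A
K(10): 5·10+5=55≡3 → D
J(9): 5·9+5=50≡24 → Y

WYTEADY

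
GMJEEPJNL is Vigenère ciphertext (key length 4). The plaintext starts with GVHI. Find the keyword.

ARCW

Subtract each crib letter from the matching ciphertext letter (mod 26):
G(6)−G(6)=0 → A
M(12)−V(21)=-9≡17 → R
J(9)−H(7)=2 → C
E(4)−I(8)=-4≡22 → W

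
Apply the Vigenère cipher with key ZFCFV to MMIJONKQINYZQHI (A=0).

LRKOJMPSNIXESMD

Repeat the key across the message: ZFCFVZFCFVZFCFV
M(12)+Z(25): 37≡11 → L
M(12)+F(5): 17 → R
I(8)+C(2): 10 → K
J(9)+F(5): 14 → O
O(14)+V(21): 35≡9 → J
N(13)+Z(25): 38≡12 → M
K(10)+F(5): 15 → P
Q(16)+C(2): 18 → S
I(8)+F(5): 13 → N
N(13)+V(21): 34≡8 → I
Y(24)+Z(25): 49≡23 → X
Z(25)+F(5): 30≡4 → E
Q(16)+C(2): 18 → S
H(7)+F(5): 12 → M
I(8)+V(21): 29≡3 → D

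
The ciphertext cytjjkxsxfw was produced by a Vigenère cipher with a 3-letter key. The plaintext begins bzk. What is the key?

Subtract each crib letter from the matching ciphertext letter (mod 26):
c(2)−b(1)=1 → b
y(24)−z(25)=-1≡25 → z
t(19)−k(10)=9 → j

bzj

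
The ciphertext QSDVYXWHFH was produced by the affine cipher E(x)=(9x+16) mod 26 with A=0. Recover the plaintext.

The inverse of 9 mod 26 is 3, since 9·3=27≡1. Apply D(y)=3·(y−16) mod 26:
Q(16): 3·(16−16)=0 → A
S(18): 3·(18−16)=6 → G
D(3): 3·(3−16)=-39≡13 → N
V(21): 3·(21−16)=15 → P
Y(24): 3·(24−16)=24 → Y
X(23): 3·(23−16)=21 → V
W(22): 3·(22−16)=18 → S
H(7): 3·(7−16)=-27≡25 → Z
F(5): 3·(5−16)=-33≡19 → T
H(7): 3·(7−16)=-27≡25 → Z

AGNPYVSZTZ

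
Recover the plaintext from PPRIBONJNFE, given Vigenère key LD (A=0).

Repeat the key across the ciphertext: LDLDLDLDLDL
P(15)−L(11): 4 → E
P(15)−D(3): 12 → M
R(17)−L(11): 6 → G
I(8)−D(3): 5 → F
B(1)−L(11): -10≡16 → Q
O(14)−D(3): 11 → L
N(13)−L(11): 2 → C
J(9)−D(3): 6 → G
N(13)−L(11): 2 → C
F(5)−D(3): 2 → C
E(4)−L(11): -7≡19 → T

EMGFQLCGCCT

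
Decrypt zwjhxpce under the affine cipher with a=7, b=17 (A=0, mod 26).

qxkgmwjn

The inverse of 7 mod 26 is 15, since 7·15=105≡1. Apply D(y)=15·(y−17) mod 26:
z(25): 15·(25−17)=120≡16 → q
w(22): 15·(22−17)=75≡23 → x
j(9): 15·(9−17)=-120≡10 → k
h(7): 15·(7−17)=-150≡6 → g
x(23): 15·(23−17)=90≡12 → m
p(15): 15·(15−17)=-30≡22 → w
c(2): 15·(2−17)=-225≡9 → j
e(4): 15·(4−17)=-195≡13 → n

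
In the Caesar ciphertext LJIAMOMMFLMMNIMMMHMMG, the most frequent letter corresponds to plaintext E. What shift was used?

The most frequent ciphertext letter is M (appears 10 times).
M is position 12; E is position 4.
Shift = 8.

8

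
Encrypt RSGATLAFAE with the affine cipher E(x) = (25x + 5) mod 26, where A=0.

R(17): 25·17+5=430≡14 → O
S(18): 25·18+5=455≡13 → N
G(6): 25·6+5=155≡25 → Z
A(0): 25·0+5=5 → F
T(19): 25·19+5=480≡12 → M
L(11): 25·11+5=280≡20 → U
A(0): 25·0+5=5 → F
F(5): 25·5+5=130≡0 → A
A(0): 25·0+5=5 → F
E(4): 25·4+5=105≡1 → B

ONZFMUFAFB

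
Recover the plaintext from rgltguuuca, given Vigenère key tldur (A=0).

yvizpbjrij

Repeat the key across the ciphertext: tldurtldur
r(17)−t(19): -2≡24 → y
g(6)−l(11): -5≡21 → v
l(11)−d(3): 8 → i
t(19)−u(20): -1≡25 → z
g(6)−r(17): -11≡15 → p
u(20)−t(19): 1 → b
u(20)−l(11): 9 → j
u(20)−d(3): 17 → r
c(2)−u(20): -18≡8 → i
a(0)−r(17): -17≡9 → j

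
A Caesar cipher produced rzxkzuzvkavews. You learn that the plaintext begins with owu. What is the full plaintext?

owuhwrwshxsbtp

From the crib: r(17)−o(14)=3, so the shift is 3.
Subtract 3 from each ciphertext letter:
r(17): 17−3=14 → o
z(25): 25−3=22 → w
x(23): 23−3=20 → u
k(10): 10−3=7 → h
z(25): 25−3=22 → w
u(20): 20−3=17 → r
z(25): 25−3=22 → w
v(21): 21−3=18 → s
k(10): 10−3=7 → h
a(0): 0−3=-3≡23 → x
v(21): 21−3=18 → s
e(4): 4−3=1 → b
w(22): 22−3=19 → t
s(18): 18−3=15 → p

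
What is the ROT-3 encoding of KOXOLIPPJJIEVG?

NRAROLSSMMLHYJ

K(10): 10+3=13 → N
O(14): 14+3=17 → R
X(23): 23+3=26≡0 → A
O(14): 14+3=17 → R
L(11): 11+3=14 → O
I(8): 8+3=11 → L
P(15): 15+3=18 → S
P(15): 15+3=18 → S
J(9): 9+3=12 → M
J(9): 9+3=12 → M
I(8): 8+3=11 → L
E(4): 4+3=7 → H
V(21): 21+3=24 → Y
G(6): 6+3=9 → J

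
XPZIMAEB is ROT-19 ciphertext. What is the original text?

EWGPTHLI

X(23): 23−19=4 → E
P(15): 15−19=-4≡22 → W
Z(25): 25−19=6 → G
I(8): 8−19=-11≡15 → P
M(12): 12−19=-7≡19 → T
A(0): 0−19=-19≡7 → H
E(4): 4−19=-15≡11 → L
B(1): 1−19=-18≡8 → I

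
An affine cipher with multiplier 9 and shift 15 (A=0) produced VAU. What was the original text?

SHP

The inverse of 9 mod 26 is 3, since 9·3=27≡1. Apply D(y)=3·(y−15) mod 26:
V(21): 3·(21−15)=18 → S
A(0): 3·(0−15)=-45≡7 → H
U(20): 3·(20−15)=15 → P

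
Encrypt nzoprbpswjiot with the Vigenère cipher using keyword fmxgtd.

Repeat the key across the message: fmxgtdfmxgtdf
n(13)+f(5): 18 → s
z(25)+m(12): 37≡11 → l
o(14)+x(23): 37≡11 → l
p(15)+g(6): 21 → v
r(17)+t(19): 36≡10 → k
b(1)+d(3): 4 → e
p(15)+f(5): 20 → u
s(18)+m(12): 30≡4 → e
w(22)+x(23): 45≡19 → t
j(9)+g(6): 15 → p
i(8)+t(19): 27≡1 → b
o(14)+d(3): 17 → r
t(19)+f(5): 24 → y

sllvkeuetpbry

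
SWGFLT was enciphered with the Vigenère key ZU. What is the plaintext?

Repeat the key across the ciphertext: ZUZUZU
S(18)−Z(25): -7≡19 → T
W(22)−U(20): 2 → C
G(6)−Z(25): -19≡7 → H
F(5)−U(20): -15≡11 → L
L(11)−Z(25): -14≡12 → M
T(19)−U(20): -1≡25 → Z

TCHLMZ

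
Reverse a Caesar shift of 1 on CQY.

BPX

C(2): 2−1=1 → B
Q(16): 16−1=15 → P
Y(24): 24−1=23 → X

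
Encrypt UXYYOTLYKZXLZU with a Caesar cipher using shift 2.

U(20): 20+2=22 → W
X(23): 23+2=25 → Z
Y(24): 24+2=26≡0 → A
Y(24): 24+2=26≡0 → A
O(14): 14+2=16 → Q
T(19): 19+2=21 → V
L(11): 11+2=13 → N
Y(24): 24+2=26≡0 → A
K(10): 10+2=12 → M
Z(25): 25+2=27≡1 → B
X(23): 23+2=25 → Z
L(11): 11+2=13 → N
Z(25): 25+2=27≡1 → B
U(20): 20+2=22 → W

WZAAQVNAMBZNBW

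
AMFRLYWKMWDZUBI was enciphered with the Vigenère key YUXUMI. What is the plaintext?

Repeat the key across the ciphertext: YUXUMIYUXUMIYUX
A(0)−Y(24): -24≡2 → C
M(12)−U(20): -8≡18 → S
F(5)−X(23): -18≡8 → I
R(17)−U(20): -3≡23 → X
L(11)−M(12): -1≡25 → Z
Y(24)−I(8): 16 → Q
W(22)−Y(24): -2≡24 → Y
K(10)−U(20): -10≡16 → Q
M(12)−X(23): -11≡15 → P
W(22)−U(20): 2 → C
D(3)−M(12): -9≡17 → R
Z(25)−I(8): 17 → R
U(20)−Y(24): -4≡22 → W
B(1)−U(20): -19≡7 → H
I(8)−X(23): -15≡11 → L

CSIXZQYQPCRRWHL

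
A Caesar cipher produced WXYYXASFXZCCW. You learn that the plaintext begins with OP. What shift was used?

8

From the crib: W(22)−O(14)=8, so the shift is 8.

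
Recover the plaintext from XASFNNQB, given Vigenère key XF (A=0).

Repeat the key across the ciphertext: XFXFXFXF
X(23)−X(23): 0 → A
A(0)−F(5): -5≡21 → V
S(18)−X(23): -5≡21 → V
F(5)−F(5): 0 → A
N(13)−X(23): -10≡16 → Q
N(13)−F(5): 8 → I
Q(16)−X(23): -7≡19 → T
B(1)−F(5): -4≡22 → W

AVVAQITW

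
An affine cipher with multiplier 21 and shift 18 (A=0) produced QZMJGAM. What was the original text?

QJWHSOW

The inverse of 21 mod 26 is 5, since 21·5=105≡1. Apply D(y)=5·(y−18) mod 26:
Q(16): 5·(16−18)=-10≡16 → Q
Z(25): 5·(25−18)=35≡9 → J
M(12): 5·(12−18)=-30≡22 → W
J(9): 5·(9−18)=-45≡7 → H
G(6): 5·(6−18)=-60≡18 → S
A(0): 5·(0−18)=-90≡14 → O
M(12): 5·(12−18)=-30≡22 → W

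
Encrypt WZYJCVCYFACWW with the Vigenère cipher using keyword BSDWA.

XRBFCWUBBADOZ

Repeat the key across the message: BSDWABSDWABSD
W(22)+B(1): 23 → X
Z(25)+S(18): 43≡17 → R
Y(24)+D(3): 27≡1 → B
J(9)+W(22): 31≡5 → F
C(2)+A(0): 2 → C
V(21)+B(1): 22 → W
C(2)+S(18): 20 → U
Y(24)+D(3): 27≡1 → B
F(5)+W(22): 27≡1 → B
A(0)+A(0): 0 → A
C(2)+B(1): 3 → D
W(22)+S(18): 40≡14 → O
W(22)+D(3): 25 → Z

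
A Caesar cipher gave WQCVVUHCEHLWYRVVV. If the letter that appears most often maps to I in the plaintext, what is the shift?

The most frequent ciphertext letter is V (appears 5 times).
V is position 21; I is position 8.
Shift = 13.

13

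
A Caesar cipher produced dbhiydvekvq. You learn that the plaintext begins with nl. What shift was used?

From the crib: d(3)−n(13)=-10≡16, so the shift is 16.

16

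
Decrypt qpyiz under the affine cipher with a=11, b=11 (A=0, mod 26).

The inverse of 11 mod 26 is 19, since 11·19=209≡1. Apply D(y)=19·(y−11) mod 26:
q(16): 19·(16−11)=95≡17 → r
p(15): 19·(15−11)=76≡24 → y
y(24): 19·(24−11)=247≡13 → n
i(8): 19·(8−11)=-57≡21 → v
z(25): 19·(25−11)=266≡6 → g

rynvg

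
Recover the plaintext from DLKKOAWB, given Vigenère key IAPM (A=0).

Repeat the key across the ciphertext: IAPMIAPM
D(3)−I(8): -5≡21 → V
L(11)−A(0): 11 → L
K(10)−P(15): -5≡21 → V
K(10)−M(12): -2≡24 → Y
O(14)−I(8): 6 → G
A(0)−A(0): 0 → A
W(22)−P(15): 7 → H
B(1)−M(12): -11≡15 → P

VLVYGAHP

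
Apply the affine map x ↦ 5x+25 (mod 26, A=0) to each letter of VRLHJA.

AGCISZ

V(21): 5·21+25=130≡0 → A
R(17): 5·17+25=110≡6 → G
L(11): 5·11+25=80≡2 → C
H(7): 5·7+25=60≡8 → I
J(9): 5·9+25=70≡18 → S
A(0): 5·0+25=25 → Z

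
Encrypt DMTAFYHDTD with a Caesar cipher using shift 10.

D(3): 3+10=13 → N
M(12): 12+10=22 → W
T(19): 19+10=29≡3 → D
A(0): 0+10=10 → K
F(5): 5+10=15 → P
Y(24): 24+10=34≡8 → I
H(7): 7+10=17 → R
D(3): 3+10=13 → N
T(19): 19+10=29≡3 → D
D(3): 3+10=13 → N

NWDKPIRNDN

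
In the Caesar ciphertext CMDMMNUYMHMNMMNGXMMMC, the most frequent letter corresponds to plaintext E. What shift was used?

The most frequent ciphertext letter is M (appears 10 times).
M is position 12; E is position 4.
Shift = 8.

8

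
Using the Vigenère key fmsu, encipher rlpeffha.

wxhykrzu

Repeat the key across the message: fmsufmsu
r(17)+f(5): 22 → w
l(11)+m(12): 23 → x
p(15)+s(18): 33≡7 → h
e(4)+u(20): 24 → y
f(5)+f(5): 10 → k
f(5)+m(12): 17 → r
h(7)+s(18): 25 → z
a(0)+u(20): 20 → u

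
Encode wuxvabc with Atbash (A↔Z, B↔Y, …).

dfcezyx

w(22) → d(3)
u(20) → f(5)
x(23) → c(2)
v(21) → e(4)
a(0) → z(25)
b(1) → y(24)
c(2) → x(23)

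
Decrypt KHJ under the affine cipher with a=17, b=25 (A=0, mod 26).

The inverse of 17 mod 26 is 23, since 17·23=391≡1. Apply D(y)=23·(y−25) mod 26:
K(10): 23·(10−25)=-345≡19 → T
H(7): 23·(7−25)=-414≡2 → C
J(9): 23·(9−25)=-368≡22 → W

TCW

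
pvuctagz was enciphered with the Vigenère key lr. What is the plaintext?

eejlijvi

Repeat the key across the ciphertext: lrlrlrlr
p(15)−l(11): 4 → e
v(21)−r(17): 4 → e
u(20)−l(11): 9 → j
c(2)−r(17): -15≡11 → l
t(19)−l(11): 8 → i
a(0)−r(17): -17≡9 → j
g(6)−l(11): -5≡21 → v
z(25)−r(17): 8 → i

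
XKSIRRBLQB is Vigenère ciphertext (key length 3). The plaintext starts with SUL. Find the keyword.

Subtract each crib letter from the matching ciphertext letter (mod 26):
X(23)−S(18)=5 → F
K(10)−U(20)=-10≡16 → Q
S(18)−L(11)=7 → H

FQH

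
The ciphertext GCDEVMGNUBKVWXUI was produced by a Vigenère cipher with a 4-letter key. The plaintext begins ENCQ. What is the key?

Subtract each crib letter from the matching ciphertext letter (mod 26):
G(6)−E(4)=2 → C
C(2)−N(13)=-11≡15 → P
D(3)−C(2)=1 → B
E(4)−Q(16)=-12≡14 → O

CPBO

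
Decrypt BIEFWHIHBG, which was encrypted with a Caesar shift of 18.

B(1): 1−18=-17≡9 → J
I(8): 8−18=-10≡16 → Q
E(4): 4−18=-14≡12 → M
F(5): 5−18=-13≡13 → N
W(22): 22−18=4 → E
H(7): 7−18=-11≡15 → P
I(8): 8−18=-10≡16 → Q
H(7): 7−18=-11≡15 → P
B(1): 1−18=-17≡9 → J
G(6): 6−18=-12≡14 → O

JQMNEPQPJO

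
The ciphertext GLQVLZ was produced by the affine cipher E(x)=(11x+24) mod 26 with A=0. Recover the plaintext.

The inverse of 11 mod 26 is 19, since 11·19=209≡1. Apply D(y)=19·(y−24) mod 26:
G(6): 19·(6−24)=-342≡22 → W
L(11): 19·(11−24)=-247≡13 → N
Q(16): 19·(16−24)=-152≡4 → E
V(21): 19·(21−24)=-57≡21 → V
L(11): 19·(11−24)=-247≡13 → N
Z(25): 19·(25−24)=19 → T

WNEVNT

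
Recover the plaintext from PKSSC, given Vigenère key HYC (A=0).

IMQLE

Repeat the key across the ciphertext: HYCHY
P(15)−H(7): 8 → I
K(10)−Y(24): -14≡12 → M
S(18)−C(2): 16 → Q
S(18)−H(7): 11 → L
C(2)−Y(24): -22≡4 → E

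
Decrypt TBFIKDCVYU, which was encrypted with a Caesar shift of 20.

T(19): 19−20=-1≡25 → Z
B(1): 1−20=-19≡7 → H
F(5): 5−20=-15≡11 → L
I(8): 8−20=-12≡14 → O
K(10): 10−20=-10≡16 → Q
D(3): 3−20=-17≡9 → J
C(2): 2−20=-18≡8 → I
V(21): 21−20=1 → B
Y(24): 24−20=4 → E
U(20): 20−20=0 → A

ZHLOQJIBEA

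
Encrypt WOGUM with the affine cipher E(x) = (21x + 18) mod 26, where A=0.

MAOWK

W(22): 21·22+18=480≡12 → M
O(14): 21·14+18=312≡0 → A
G(6): 21·6+18=144≡14 → O
U(20): 21·20+18=438≡22 → W
M(12): 21·12+18=270≡10 → K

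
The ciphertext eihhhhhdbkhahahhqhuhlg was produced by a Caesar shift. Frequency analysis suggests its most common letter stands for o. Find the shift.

19

The most frequent ciphertext letter is h (appears 11 times).
h is position 7; o is position 14.
Shift = -7≡19.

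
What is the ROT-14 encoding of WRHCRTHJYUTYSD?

W(22): 22+14=36≡10 → K
R(17): 17+14=31≡5 → F
H(7): 7+14=21 → V
C(2): 2+14=16 → Q
R(17): 17+14=31≡5 → F
T(19): 19+14=33≡7 → H
H(7): 7+14=21 → V
J(9): 9+14=23 → X
Y(24): 24+14=38≡12 → M
U(20): 20+14=34≡8 → I
T(19): 19+14=33≡7 → H
Y(24): 24+14=38≡12 → M
S(18): 18+14=32≡6 → G
D(3): 3+14=17 → R

KFVQFHVXMIHMGR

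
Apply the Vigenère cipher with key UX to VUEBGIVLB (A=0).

Repeat the key across the message: UXUXUXUXU
V(21)+U(20): 41≡15 → P
U(20)+X(23): 43≡17 → R
E(4)+U(20): 24 → Y
B(1)+X(23): 24 → Y
G(6)+U(20): 26≡0 → A
I(8)+X(23): 31≡5 → F
V(21)+U(20): 41≡15 → P
L(11)+X(23): 34≡8 → I
B(1)+U(20): 21 → V

PRYYAFPIV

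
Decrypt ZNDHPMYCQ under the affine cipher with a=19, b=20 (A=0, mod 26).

DBVNXQSKI

The inverse of 19 mod 26 is 11, since 19·11=209≡1. Apply D(y)=11·(y−20) mod 26:
Z(25): 11·(25−20)=55≡3 → D
N(13): 11·(13−20)=-77≡1 → B
D(3): 11·(3−20)=-187≡21 → V
H(7): 11·(7−20)=-143≡13 → N
P(15): 11·(15−20)=-55≡23 → X
M(12): 11·(12−20)=-88≡16 → Q
Y(24): 11·(24−20)=44≡18 → S
C(2): 11·(2−20)=-198≡10 → K
Q(16): 11·(16−20)=-44≡8 → I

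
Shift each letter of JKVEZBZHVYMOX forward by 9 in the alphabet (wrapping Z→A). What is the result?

STENIKIQEHVXG

J(9): 9+9=18 → S
K(10): 10+9=19 → T
V(21): 21+9=30≡4 → E
E(4): 4+9=13 → N
Z(25): 25+9=34≡8 → I
B(1): 1+9=10 → K
Z(25): 25+9=34≡8 → I
H(7): 7+9=16 → Q
V(21): 21+9=30≡4 → E
Y(24): 24+9=33≡7 → H
M(12): 12+9=21 → V
O(14): 14+9=23 → X
X(23): 23+9=32≡6 → G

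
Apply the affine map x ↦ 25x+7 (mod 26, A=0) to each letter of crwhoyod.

fqlatjte

c(2): 25·2+7=57≡5 → f
r(17): 25·17+7=432≡16 → q
w(22): 25·22+7=557≡11 → l
h(7): 25·7+7=182≡0 → a
o(14): 25·14+7=357≡19 → t
y(24): 25·24+7=607≡9 → j
o(14): 25·14+7=357≡19 → t
d(3): 25·3+7=82≡4 → e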